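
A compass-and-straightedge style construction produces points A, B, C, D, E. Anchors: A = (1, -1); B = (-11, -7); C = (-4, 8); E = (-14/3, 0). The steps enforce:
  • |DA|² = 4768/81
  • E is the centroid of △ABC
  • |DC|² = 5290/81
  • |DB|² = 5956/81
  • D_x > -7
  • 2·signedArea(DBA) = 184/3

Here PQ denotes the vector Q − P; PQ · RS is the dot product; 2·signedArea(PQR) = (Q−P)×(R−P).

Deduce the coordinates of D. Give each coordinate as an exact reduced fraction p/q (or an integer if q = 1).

D = (-59/9, 1/3)

1. D_x = -59/9  [line -6·x + 12·y + -130/3 = 0 ∩ |DB|² = 5956/81]
2. D_y = 1/3  [line -6·x + 12·y + -130/3 = 0 ∩ |DB|² = 5956/81]
   → D = (-59/9, 1/3)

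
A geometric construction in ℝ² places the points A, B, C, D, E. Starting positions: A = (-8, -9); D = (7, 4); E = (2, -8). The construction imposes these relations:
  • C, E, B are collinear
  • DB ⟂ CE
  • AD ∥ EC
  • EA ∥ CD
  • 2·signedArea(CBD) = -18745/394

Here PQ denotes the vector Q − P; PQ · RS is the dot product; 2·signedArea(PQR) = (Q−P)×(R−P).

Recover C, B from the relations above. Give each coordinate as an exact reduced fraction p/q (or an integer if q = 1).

1. C_x = 17  [EA ∥ CD ∩ AD ∥ EC]
2. C_y = 5  [EA ∥ CD ∩ AD ∥ EC]
   → C = (17, 5)
3. B_x = 4253/394  [C, E, B are collinear ∩ DB ⟂ CE]
4. B_y = -149/394  [C, E, B are collinear ∩ DB ⟂ CE]
   → B = (4253/394, -149/394)

B = (4253/394, -149/394)
C = (17, 5)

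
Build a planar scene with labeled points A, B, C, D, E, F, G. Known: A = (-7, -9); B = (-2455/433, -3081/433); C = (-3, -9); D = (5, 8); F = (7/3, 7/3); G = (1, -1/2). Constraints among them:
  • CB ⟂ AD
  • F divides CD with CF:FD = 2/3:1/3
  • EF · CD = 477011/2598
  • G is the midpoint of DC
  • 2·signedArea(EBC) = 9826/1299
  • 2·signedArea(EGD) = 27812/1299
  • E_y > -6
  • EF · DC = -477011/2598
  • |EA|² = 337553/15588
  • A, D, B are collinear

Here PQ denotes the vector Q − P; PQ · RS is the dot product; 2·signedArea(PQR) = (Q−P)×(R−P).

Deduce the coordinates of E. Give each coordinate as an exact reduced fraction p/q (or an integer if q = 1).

E = (-5053/1299, -14389/2598)

1. E_x = -5053/1299  [2·signedArea(EGD) = 27812/1299 ∩ EF · DC = -477011/2598]
2. E_y = -14389/2598  [2·signedArea(EGD) = 27812/1299 ∩ EF · DC = -477011/2598]
   → E = (-5053/1299, -14389/2598)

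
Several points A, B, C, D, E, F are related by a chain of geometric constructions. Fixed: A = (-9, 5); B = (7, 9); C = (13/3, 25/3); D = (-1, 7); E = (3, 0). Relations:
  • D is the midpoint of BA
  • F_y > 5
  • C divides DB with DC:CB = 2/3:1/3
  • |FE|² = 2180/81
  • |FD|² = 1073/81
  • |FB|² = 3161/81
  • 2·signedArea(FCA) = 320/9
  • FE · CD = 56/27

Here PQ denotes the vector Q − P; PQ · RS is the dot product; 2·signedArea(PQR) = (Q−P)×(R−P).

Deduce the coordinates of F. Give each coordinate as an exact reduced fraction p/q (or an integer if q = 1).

1. F_x = 19/9  [FE · CD = 56/27 ∩ 2·signedArea(FCA) = 320/9]
2. F_y = 46/9  [FE · CD = 56/27 ∩ 2·signedArea(FCA) = 320/9]
   → F = (19/9, 46/9)

F = (19/9, 46/9)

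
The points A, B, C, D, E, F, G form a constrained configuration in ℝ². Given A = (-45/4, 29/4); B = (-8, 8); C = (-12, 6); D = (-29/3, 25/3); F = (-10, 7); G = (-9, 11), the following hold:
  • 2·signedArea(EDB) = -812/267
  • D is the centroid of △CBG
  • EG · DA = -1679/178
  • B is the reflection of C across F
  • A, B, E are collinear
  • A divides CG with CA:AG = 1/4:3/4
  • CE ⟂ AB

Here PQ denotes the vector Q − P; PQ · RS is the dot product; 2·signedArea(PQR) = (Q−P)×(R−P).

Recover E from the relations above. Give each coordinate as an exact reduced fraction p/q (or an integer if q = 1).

E = (-1089/89, 625/89)

1. E_x = -1089/89  [A, B, E are collinear ∩ CE ⟂ AB]
2. E_y = 625/89  [A, B, E are collinear ∩ CE ⟂ AB]
   → E = (-1089/89, 625/89)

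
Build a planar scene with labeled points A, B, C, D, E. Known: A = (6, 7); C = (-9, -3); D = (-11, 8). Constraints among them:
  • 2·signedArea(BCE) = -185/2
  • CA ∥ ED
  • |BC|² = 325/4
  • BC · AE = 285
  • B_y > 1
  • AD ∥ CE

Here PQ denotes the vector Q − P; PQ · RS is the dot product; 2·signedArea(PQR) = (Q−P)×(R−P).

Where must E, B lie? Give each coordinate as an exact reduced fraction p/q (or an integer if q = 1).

1. E_x = -26  [CA ∥ ED ∩ AD ∥ CE]
2. E_y = -2  [CA ∥ ED ∩ AD ∥ CE]
   → E = (-26, -2)
3. B_x = -3/2  [2·signedArea(BCE) = -185/2 ∩ BC · AE = 285]
4. B_y = 2  [2·signedArea(BCE) = -185/2 ∩ BC · AE = 285]
   → B = (-3/2, 2)

B = (-3/2, 2)
E = (-26, -2)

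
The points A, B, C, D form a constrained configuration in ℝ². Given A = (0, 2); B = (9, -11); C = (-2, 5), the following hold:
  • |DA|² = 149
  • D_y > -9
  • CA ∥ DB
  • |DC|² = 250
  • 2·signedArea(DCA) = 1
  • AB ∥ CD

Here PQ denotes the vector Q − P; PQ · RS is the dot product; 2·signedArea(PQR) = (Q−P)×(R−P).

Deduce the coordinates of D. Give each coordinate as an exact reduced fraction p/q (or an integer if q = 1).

D = (7, -8)

1. D_x = 7  [CA ∥ DB ∩ AB ∥ CD]
2. D_y = -8  [CA ∥ DB ∩ AB ∥ CD]
   → D = (7, -8)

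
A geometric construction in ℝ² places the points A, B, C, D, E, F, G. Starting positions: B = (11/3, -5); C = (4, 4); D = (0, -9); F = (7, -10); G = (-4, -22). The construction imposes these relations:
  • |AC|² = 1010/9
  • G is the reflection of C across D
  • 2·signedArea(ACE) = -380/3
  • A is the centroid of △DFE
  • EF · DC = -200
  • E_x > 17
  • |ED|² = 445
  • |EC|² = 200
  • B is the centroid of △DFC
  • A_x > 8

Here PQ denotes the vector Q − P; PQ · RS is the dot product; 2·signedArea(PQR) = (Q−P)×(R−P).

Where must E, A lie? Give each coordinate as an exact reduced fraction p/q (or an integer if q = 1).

A = (25/3, -17/3)
E = (18, 2)

1. E_x = 18  [line -4·x + -13·y + 98 = 0 ∩ |EC|² = 200]
2. E_y = 2  [line -4·x + -13·y + 98 = 0 ∩ |EC|² = 200]
   → E = (18, 2)
3. A_x = 25/3  [A is the centroid of △DFE]
4. A_y = -17/3  [A is the centroid of △DFE]
   → A = (25/3, -17/3)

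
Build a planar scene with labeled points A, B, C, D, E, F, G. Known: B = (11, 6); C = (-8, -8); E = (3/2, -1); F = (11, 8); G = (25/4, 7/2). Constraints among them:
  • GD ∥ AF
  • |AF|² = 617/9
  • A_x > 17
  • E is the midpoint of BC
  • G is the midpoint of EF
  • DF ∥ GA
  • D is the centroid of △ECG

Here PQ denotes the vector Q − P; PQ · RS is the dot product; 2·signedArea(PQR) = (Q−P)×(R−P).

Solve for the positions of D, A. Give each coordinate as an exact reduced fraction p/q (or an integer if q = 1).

1. D_x = -1/12  [D is the centroid of △ECG]
2. D_y = -11/6  [D is the centroid of △ECG]
   → D = (-1/12, -11/6)
3. A_x = 52/3  [GD ∥ AF ∩ DF ∥ GA]
4. A_y = 40/3  [GD ∥ AF ∩ DF ∥ GA]
   → A = (52/3, 40/3)

A = (52/3, 40/3)
D = (-1/12, -11/6)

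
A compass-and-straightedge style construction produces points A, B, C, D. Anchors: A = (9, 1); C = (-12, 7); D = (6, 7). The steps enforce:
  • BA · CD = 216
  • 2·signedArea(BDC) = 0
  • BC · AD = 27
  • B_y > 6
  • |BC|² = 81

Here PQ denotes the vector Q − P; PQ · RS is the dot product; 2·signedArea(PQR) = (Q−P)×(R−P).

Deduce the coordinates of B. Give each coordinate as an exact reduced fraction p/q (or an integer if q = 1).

1. B_x = -3  [2·signedArea(BDC) = 0 ∩ BA · CD = 216]
2. B_y = 7  [2·signedArea(BDC) = 0 ∩ BA · CD = 216]
   → B = (-3, 7)

B = (-3, 7)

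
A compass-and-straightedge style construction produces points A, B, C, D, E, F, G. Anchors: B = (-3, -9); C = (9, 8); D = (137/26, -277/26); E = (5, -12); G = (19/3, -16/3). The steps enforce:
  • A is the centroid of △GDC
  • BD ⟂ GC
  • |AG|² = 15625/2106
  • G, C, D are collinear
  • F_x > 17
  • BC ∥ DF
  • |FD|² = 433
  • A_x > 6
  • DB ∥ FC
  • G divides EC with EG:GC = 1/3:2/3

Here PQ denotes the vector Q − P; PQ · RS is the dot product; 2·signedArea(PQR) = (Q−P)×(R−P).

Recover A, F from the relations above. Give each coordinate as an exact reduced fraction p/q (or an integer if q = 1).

1. A_x = 1607/234  [A is the centroid of △GDC]
2. A_y = -623/234  [A is the centroid of △GDC]
   → A = (1607/234, -623/234)
3. F_x = 449/26  [DB ∥ FC ∩ BC ∥ DF]
4. F_y = 165/26  [DB ∥ FC ∩ BC ∥ DF]
   → F = (449/26, 165/26)

A = (1607/234, -623/234)
F = (449/26, 165/26)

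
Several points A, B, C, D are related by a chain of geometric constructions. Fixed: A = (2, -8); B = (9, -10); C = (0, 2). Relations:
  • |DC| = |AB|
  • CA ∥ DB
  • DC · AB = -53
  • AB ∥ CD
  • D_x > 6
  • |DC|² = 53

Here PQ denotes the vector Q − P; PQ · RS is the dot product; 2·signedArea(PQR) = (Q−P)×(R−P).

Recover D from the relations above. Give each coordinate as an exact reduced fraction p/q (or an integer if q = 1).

D = (7, 0)

1. D_x = 7  [CA ∥ DB ∩ AB ∥ CD]
2. D_y = 0  [CA ∥ DB ∩ AB ∥ CD]
   → D = (7, 0)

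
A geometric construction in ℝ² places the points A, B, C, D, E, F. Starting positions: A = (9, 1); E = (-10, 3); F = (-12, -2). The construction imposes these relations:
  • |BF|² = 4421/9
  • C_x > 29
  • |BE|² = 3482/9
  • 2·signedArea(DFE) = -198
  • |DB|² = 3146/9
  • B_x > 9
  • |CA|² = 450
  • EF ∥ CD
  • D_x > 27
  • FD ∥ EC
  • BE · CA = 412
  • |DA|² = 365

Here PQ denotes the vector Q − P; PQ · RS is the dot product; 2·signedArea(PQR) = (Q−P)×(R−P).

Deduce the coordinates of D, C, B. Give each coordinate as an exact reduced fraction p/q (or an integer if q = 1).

B = (29/3, 8/3)
C = (30, 4)
D = (28, -1)

1. D_x = 28  [line -5·x + 2·y + 142 = 0 ∩ |DA|² = 365]
2. D_y = -1  [line -5·x + 2·y + 142 = 0 ∩ |DA|² = 365]
   → D = (28, -1)
3. C_x = 30  [EF ∥ CD ∩ FD ∥ EC]
4. C_y = 4  [EF ∥ CD ∩ FD ∥ EC]
   → C = (30, 4)
5. B_x = 29/3  [line 21·x + 3·y + -211 = 0 ∩ |BE|² = 3482/9]
6. B_y = 8/3  [line 21·x + 3·y + -211 = 0 ∩ |BE|² = 3482/9]
   → B = (29/3, 8/3)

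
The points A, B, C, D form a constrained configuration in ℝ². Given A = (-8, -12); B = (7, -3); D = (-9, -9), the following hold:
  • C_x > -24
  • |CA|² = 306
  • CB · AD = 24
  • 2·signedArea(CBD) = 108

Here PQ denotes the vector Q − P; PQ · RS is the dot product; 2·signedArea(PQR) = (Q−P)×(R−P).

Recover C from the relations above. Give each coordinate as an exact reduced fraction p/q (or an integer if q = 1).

C = (-23, -21)

1. C_x = -23  [2·signedArea(CBD) = 108 ∩ CB · AD = 24]
2. C_y = -21  [2·signedArea(CBD) = 108 ∩ CB · AD = 24]
   → C = (-23, -21)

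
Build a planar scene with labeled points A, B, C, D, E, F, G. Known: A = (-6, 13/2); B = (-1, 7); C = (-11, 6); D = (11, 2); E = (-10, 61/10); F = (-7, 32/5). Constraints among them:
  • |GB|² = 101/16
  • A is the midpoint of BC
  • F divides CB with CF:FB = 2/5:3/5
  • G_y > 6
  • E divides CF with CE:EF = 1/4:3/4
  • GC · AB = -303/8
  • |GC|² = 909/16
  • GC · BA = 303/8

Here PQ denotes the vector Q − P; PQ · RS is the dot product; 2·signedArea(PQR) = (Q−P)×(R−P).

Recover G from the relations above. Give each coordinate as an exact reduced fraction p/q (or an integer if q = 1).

G = (-7/2, 27/4)

1. G_x = -7/2  [line -5·x + -1/2·y + -113/8 = 0 ∩ |GB|² = 101/16]
2. G_y = 27/4  [line -5·x + -1/2·y + -113/8 = 0 ∩ |GB|² = 101/16]
   → G = (-7/2, 27/4)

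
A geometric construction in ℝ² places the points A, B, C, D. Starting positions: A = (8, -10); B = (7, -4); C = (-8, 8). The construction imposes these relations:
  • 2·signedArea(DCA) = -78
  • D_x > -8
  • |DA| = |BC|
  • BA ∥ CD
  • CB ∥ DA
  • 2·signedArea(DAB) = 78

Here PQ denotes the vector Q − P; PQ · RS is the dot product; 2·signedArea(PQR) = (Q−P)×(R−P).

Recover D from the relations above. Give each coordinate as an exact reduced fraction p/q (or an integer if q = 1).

1. D_x = -7  [CB ∥ DA ∩ BA ∥ CD]
2. D_y = 2  [CB ∥ DA ∩ BA ∥ CD]
   → D = (-7, 2)

D = (-7, 2)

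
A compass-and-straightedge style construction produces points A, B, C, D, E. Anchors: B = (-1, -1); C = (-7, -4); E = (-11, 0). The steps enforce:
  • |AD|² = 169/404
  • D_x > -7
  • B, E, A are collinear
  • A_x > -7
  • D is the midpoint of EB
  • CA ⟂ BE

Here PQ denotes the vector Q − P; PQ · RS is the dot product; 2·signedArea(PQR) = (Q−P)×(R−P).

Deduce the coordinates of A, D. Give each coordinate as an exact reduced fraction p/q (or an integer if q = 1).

1. A_x = -671/101  [B, E, A are collinear ∩ CA ⟂ BE]
2. A_y = -44/101  [B, E, A are collinear ∩ CA ⟂ BE]
   → A = (-671/101, -44/101)
3. D_x = -6  [D is the midpoint of EB]
4. D_y = -1/2  [D is the midpoint of EB]
   → D = (-6, -1/2)

A = (-671/101, -44/101)
D = (-6, -1/2)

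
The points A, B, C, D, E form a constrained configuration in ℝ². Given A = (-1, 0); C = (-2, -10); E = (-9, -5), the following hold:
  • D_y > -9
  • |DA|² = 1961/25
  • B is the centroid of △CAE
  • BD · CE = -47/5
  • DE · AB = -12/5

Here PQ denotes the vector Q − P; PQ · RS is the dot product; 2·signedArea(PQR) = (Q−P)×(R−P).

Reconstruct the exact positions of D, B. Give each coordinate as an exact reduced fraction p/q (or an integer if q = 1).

B = (-4, -5)
D = (-24/5, -8)

1. B_x = -4  [B is the centroid of △CAE]
2. B_y = -5  [B is the centroid of △CAE]
   → B = (-4, -5)
3. D_x = -24/5  [DE · AB = -12/5 ∩ BD · CE = -47/5]
4. D_y = -8  [DE · AB = -12/5 ∩ BD · CE = -47/5]
   → D = (-24/5, -8)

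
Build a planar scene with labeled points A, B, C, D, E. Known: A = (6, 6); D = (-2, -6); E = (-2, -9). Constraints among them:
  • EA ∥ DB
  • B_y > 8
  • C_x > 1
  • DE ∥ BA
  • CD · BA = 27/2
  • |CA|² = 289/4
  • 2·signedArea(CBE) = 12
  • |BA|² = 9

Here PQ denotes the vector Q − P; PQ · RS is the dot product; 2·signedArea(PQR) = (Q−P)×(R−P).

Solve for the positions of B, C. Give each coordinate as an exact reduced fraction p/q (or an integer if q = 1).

B = (6, 9)
C = (2, -3/2)

1. B_x = 6  [DE ∥ BA ∩ EA ∥ DB]
2. B_y = 9  [DE ∥ BA ∩ EA ∥ DB]
   → B = (6, 9)
3. C_x = 2  [2·signedArea(CBE) = 12 ∩ CD · BA = 27/2]
4. C_y = -3/2  [2·signedArea(CBE) = 12 ∩ CD · BA = 27/2]
   → C = (2, -3/2)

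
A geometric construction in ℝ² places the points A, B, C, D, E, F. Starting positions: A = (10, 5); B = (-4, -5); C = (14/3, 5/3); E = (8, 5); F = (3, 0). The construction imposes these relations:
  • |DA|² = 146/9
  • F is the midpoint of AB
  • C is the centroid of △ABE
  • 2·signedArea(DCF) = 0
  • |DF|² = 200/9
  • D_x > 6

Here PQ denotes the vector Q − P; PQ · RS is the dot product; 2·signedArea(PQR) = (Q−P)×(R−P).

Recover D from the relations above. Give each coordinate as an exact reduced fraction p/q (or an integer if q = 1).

D = (19/3, 10/3)

1. D_x = 19/3  [line 5/3·x + -5/3·y + -5 = 0 ∩ |DF|² = 200/9]
2. D_y = 10/3  [line 5/3·x + -5/3·y + -5 = 0 ∩ |DF|² = 200/9]
   → D = (19/3, 10/3)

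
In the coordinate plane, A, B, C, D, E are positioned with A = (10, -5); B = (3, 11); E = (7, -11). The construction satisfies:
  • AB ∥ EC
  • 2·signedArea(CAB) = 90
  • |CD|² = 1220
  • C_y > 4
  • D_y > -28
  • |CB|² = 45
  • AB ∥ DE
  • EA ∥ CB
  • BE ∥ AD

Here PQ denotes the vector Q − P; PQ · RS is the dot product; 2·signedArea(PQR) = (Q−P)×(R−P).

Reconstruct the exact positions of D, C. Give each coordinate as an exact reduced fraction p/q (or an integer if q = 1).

C = (0, 5)
D = (14, -27)

1. D_x = 14  [AB ∥ DE ∩ BE ∥ AD]
2. D_y = -27  [AB ∥ DE ∩ BE ∥ AD]
   → D = (14, -27)
3. C_x = 0  [EA ∥ CB ∩ AB ∥ EC]
4. C_y = 5  [EA ∥ CB ∩ AB ∥ EC]
   → C = (0, 5)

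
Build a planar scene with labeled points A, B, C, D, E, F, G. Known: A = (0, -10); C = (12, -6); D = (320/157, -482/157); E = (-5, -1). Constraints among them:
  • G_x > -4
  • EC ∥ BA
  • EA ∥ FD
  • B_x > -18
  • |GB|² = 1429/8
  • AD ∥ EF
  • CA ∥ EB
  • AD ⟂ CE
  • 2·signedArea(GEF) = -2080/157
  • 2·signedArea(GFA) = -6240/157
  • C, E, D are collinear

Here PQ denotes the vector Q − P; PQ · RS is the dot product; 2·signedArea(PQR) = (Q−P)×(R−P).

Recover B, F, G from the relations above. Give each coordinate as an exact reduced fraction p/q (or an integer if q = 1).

1. B_x = -17  [EC ∥ BA ∩ CA ∥ EB]
2. B_y = -5  [EC ∥ BA ∩ CA ∥ EB]
   → B = (-17, -5)
3. F_x = -465/157  [EA ∥ FD ∩ AD ∥ EF]
4. F_y = 931/157  [EA ∥ FD ∩ AD ∥ EF]
   → F = (-465/157, 931/157)
5. G_x = -15/4  [2·signedArea(GEF) = -2080/157 ∩ 2·signedArea(GFA) = -6240/157]
6. G_y = -13/4  [2·signedArea(GEF) = -2080/157 ∩ 2·signedArea(GFA) = -6240/157]
   → G = (-15/4, -13/4)

B = (-17, -5)
F = (-465/157, 931/157)
G = (-15/4, -13/4)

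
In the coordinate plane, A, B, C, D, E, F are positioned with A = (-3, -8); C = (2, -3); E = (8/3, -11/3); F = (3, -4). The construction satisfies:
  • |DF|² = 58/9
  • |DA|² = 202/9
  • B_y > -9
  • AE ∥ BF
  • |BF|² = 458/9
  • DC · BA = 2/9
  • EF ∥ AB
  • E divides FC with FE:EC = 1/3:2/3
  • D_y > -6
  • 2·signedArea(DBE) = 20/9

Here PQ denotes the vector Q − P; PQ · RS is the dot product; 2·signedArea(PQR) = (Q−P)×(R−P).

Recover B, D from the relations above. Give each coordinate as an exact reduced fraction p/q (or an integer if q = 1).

B = (-8/3, -25/3)
D = (2/3, -5)

1. B_x = -8/3  [AE ∥ BF ∩ EF ∥ AB]
2. B_y = -25/3  [AE ∥ BF ∩ EF ∥ AB]
   → B = (-8/3, -25/3)
3. D_x = 2/3  [2·signedArea(DBE) = 20/9 ∩ DC · BA = 2/9]
4. D_y = -5  [2·signedArea(DBE) = 20/9 ∩ DC · BA = 2/9]
   → D = (2/3, -5)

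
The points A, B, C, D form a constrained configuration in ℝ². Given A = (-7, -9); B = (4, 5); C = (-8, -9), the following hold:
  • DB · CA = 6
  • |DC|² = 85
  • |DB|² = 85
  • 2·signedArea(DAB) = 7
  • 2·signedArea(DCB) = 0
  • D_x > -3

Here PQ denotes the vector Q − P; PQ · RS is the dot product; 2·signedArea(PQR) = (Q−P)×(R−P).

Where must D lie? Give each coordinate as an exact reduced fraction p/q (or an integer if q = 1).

1. D_x = -2  [2·signedArea(DCB) = 0 ∩ 2·signedArea(DAB) = 7]
2. D_y = -2  [2·signedArea(DCB) = 0 ∩ 2·signedArea(DAB) = 7]
   → D = (-2, -2)

D = (-2, -2)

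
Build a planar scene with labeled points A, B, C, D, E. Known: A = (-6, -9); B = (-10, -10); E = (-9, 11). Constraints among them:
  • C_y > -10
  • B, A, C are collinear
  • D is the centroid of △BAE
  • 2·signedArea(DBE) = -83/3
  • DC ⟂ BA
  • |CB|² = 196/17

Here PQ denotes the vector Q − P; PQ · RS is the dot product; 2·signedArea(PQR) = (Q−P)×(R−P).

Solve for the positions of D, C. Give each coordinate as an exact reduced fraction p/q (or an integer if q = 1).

C = (-114/17, -156/17)
D = (-25/3, -8/3)

1. D_x = -25/3  [D is the centroid of △BAE]
2. D_y = -8/3  [D is the centroid of △BAE]
   → D = (-25/3, -8/3)
3. C_x = -114/17  [B, A, C are collinear ∩ DC ⟂ BA]
4. C_y = -156/17  [B, A, C are collinear ∩ DC ⟂ BA]
   → C = (-114/17, -156/17)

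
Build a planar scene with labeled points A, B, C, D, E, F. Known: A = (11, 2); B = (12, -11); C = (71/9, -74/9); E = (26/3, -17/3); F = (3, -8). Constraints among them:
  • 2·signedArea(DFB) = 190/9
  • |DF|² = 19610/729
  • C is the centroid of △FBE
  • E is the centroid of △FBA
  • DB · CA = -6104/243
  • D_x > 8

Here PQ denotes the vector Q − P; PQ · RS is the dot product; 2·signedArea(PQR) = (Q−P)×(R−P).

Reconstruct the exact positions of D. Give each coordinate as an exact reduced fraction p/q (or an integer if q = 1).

1. D_x = 220/27  [2·signedArea(DFB) = 190/9 ∩ DB · CA = -6104/243]
2. D_y = -199/27  [2·signedArea(DFB) = 190/9 ∩ DB · CA = -6104/243]
   → D = (220/27, -199/27)

D = (220/27, -199/27)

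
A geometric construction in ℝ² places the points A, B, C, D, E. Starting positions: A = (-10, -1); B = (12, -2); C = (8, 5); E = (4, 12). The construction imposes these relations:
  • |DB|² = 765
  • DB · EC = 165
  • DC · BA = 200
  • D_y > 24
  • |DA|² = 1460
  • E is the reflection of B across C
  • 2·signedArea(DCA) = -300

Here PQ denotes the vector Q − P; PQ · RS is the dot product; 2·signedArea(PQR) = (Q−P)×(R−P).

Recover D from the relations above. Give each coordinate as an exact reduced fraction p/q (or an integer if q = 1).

1. D_x = 18  [DC · BA = 200 ∩ 2·signedArea(DCA) = -300]
2. D_y = 25  [DC · BA = 200 ∩ 2·signedArea(DCA) = -300]
   → D = (18, 25)

D = (18, 25)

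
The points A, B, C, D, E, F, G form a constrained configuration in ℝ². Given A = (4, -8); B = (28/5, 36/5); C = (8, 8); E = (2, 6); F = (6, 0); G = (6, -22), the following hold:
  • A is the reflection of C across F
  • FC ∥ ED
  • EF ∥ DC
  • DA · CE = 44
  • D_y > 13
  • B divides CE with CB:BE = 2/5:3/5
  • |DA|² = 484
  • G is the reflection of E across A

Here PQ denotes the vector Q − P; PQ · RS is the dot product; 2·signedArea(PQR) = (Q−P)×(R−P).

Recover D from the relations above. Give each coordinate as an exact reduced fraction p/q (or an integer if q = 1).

D = (4, 14)

1. D_x = 4  [EF ∥ DC ∩ FC ∥ ED]
2. D_y = 14  [EF ∥ DC ∩ FC ∥ ED]
   → D = (4, 14)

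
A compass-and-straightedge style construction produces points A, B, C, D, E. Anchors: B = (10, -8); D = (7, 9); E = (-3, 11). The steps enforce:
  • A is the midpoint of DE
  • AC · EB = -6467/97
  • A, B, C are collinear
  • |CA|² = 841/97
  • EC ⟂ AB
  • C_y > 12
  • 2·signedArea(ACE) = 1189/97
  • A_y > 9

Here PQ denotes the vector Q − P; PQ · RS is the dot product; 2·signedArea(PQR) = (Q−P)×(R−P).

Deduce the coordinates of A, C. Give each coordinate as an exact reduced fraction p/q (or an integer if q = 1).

A = (2, 10)
C = (78/97, 1231/97)

1. A_x = 2  [A is the midpoint of DE]
2. A_y = 10  [A is the midpoint of DE]
   → A = (2, 10)
3. C_x = 78/97  [A, B, C are collinear ∩ EC ⟂ AB]
4. C_y = 1231/97  [A, B, C are collinear ∩ EC ⟂ AB]
   → C = (78/97, 1231/97)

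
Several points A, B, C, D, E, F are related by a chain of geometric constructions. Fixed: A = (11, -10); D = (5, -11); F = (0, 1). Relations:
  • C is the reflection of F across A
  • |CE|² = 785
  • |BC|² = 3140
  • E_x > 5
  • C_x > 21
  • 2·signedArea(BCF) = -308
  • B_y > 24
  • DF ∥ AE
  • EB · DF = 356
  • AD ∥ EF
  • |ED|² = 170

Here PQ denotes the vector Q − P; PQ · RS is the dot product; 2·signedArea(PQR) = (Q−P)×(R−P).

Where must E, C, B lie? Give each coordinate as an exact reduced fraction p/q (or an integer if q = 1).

1. E_x = 6  [AD ∥ EF ∩ DF ∥ AE]
2. E_y = 2  [AD ∥ EF ∩ DF ∥ AE]
   → E = (6, 2)
3. C_x = 22  [C is the reflection of F across A]
4. C_y = -21  [C is the reflection of F across A]
   → C = (22, -21)
5. B_x = -10  [2·signedArea(BCF) = -308 ∩ EB · DF = 356]
6. B_y = 25  [2·signedArea(BCF) = -308 ∩ EB · DF = 356]
   → B = (-10, 25)

B = (-10, 25)
C = (22, -21)
E = (6, 2)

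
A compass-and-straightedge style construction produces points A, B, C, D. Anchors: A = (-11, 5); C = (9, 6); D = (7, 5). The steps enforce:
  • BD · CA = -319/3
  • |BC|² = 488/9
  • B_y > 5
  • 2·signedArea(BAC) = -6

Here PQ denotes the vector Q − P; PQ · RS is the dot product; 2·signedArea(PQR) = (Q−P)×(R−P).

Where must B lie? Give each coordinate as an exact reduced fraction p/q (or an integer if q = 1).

1. B_x = 5/3  [BD · CA = -319/3 ∩ 2·signedArea(BAC) = -6]
2. B_y = 16/3  [BD · CA = -319/3 ∩ 2·signedArea(BAC) = -6]
   → B = (5/3, 16/3)

B = (5/3, 16/3)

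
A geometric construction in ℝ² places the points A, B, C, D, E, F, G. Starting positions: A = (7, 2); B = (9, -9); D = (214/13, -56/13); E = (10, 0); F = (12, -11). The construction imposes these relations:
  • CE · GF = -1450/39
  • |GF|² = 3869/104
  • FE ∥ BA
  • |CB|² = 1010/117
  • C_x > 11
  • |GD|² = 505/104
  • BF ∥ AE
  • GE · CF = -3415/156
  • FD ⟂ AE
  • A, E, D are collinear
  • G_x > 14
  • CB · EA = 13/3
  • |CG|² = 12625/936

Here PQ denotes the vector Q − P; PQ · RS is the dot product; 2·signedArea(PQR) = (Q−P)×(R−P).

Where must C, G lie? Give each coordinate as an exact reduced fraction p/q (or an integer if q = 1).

C = (448/39, -290/39)
G = (759/52, -285/52)

1. C_x = 448/39  [line 3·x + -2·y + -148/3 = 0 ∩ |CB|² = 1010/117]
2. C_y = -290/39  [line 3·x + -2·y + -148/3 = 0 ∩ |CB|² = 1010/117]
   → C = (448/39, -290/39)
3. G_x = 759/52  [GE · CF = -3415/156 ∩ CE · GF = -1450/39]
4. G_y = -285/52  [GE · CF = -3415/156 ∩ CE · GF = -1450/39]
   → G = (759/52, -285/52)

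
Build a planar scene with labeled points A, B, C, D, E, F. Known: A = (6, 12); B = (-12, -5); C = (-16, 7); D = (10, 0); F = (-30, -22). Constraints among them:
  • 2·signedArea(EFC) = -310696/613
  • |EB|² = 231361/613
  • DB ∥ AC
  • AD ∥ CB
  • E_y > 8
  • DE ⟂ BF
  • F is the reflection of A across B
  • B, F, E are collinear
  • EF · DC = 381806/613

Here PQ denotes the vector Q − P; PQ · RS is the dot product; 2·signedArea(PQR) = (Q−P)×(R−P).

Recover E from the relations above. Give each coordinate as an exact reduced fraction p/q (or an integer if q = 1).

E = (1302/613, 5112/613)

1. E_x = 1302/613  [B, F, E are collinear ∩ DE ⟂ BF]
2. E_y = 5112/613  [B, F, E are collinear ∩ DE ⟂ BF]
   → E = (1302/613, 5112/613)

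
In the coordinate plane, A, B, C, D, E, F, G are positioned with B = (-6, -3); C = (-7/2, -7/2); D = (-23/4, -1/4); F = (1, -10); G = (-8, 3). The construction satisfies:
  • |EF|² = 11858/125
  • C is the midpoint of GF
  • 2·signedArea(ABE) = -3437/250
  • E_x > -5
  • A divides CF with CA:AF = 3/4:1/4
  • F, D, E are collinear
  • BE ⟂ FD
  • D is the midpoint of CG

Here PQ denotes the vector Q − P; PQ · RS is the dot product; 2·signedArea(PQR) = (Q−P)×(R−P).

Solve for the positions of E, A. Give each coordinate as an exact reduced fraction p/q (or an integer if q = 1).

A = (-1/8, -67/8)
E = (-568/125, -249/125)

1. E_x = -568/125  [F, D, E are collinear ∩ BE ⟂ FD]
2. E_y = -249/125  [F, D, E are collinear ∩ BE ⟂ FD]
   → E = (-568/125, -249/125)
3. A_x = -1/8  [A divides CF with CA:AF = 3/4:1/4]
4. A_y = -67/8  [A divides CF with CA:AF = 3/4:1/4]
   → A = (-1/8, -67/8)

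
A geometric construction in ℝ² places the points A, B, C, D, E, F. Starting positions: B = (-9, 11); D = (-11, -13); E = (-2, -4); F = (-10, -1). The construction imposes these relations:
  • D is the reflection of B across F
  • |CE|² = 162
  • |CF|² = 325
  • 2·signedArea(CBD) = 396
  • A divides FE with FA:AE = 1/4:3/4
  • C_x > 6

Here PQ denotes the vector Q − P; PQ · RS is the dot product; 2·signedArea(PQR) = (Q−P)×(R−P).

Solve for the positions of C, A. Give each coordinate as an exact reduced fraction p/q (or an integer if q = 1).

1. C_x = 7  [line 24·x + -2·y + -158 = 0 ∩ |CE|² = 162]
2. C_y = 5  [line 24·x + -2·y + -158 = 0 ∩ |CE|² = 162]
   → C = (7, 5)
3. A_x = -8  [A divides FE with FA:AE = 1/4:3/4]
4. A_y = -7/4  [A divides FE with FA:AE = 1/4:3/4]
   → A = (-8, -7/4)

A = (-8, -7/4)
C = (7, 5)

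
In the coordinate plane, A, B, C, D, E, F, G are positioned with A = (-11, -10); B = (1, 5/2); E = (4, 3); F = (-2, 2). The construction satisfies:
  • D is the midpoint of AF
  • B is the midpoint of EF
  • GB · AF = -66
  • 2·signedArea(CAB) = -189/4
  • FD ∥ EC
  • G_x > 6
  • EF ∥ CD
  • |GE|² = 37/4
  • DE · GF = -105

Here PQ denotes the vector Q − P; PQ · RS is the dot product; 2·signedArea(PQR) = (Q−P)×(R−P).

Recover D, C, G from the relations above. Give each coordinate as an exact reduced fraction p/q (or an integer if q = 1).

1. D_x = -13/2  [D is the midpoint of AF]
2. D_y = -4  [D is the midpoint of AF]
   → D = (-13/2, -4)
3. C_x = -1/2  [EF ∥ CD ∩ FD ∥ EC]
4. C_y = -3  [EF ∥ CD ∩ FD ∥ EC]
   → C = (-1/2, -3)
5. G_x = 7  [GB · AF = -66 ∩ DE · GF = -105]
6. G_y = 7/2  [GB · AF = -66 ∩ DE · GF = -105]
   → G = (7, 7/2)

C = (-1/2, -3)
D = (-13/2, -4)
G = (7, 7/2)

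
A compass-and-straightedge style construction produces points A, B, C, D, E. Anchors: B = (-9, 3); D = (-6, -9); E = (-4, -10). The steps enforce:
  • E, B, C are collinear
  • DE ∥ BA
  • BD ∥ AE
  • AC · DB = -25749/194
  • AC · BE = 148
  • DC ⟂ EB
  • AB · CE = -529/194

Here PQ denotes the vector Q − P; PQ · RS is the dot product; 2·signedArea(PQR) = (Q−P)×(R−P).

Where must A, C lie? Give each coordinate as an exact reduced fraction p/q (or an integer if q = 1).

A = (-7, 2)
C = (-891/194, -1641/194)

1. A_x = -7  [BD ∥ AE ∩ DE ∥ BA]
2. A_y = 2  [BD ∥ AE ∩ DE ∥ BA]
   → A = (-7, 2)
3. C_x = -891/194  [E, B, C are collinear ∩ DC ⟂ EB]
4. C_y = -1641/194  [E, B, C are collinear ∩ DC ⟂ EB]
   → C = (-891/194, -1641/194)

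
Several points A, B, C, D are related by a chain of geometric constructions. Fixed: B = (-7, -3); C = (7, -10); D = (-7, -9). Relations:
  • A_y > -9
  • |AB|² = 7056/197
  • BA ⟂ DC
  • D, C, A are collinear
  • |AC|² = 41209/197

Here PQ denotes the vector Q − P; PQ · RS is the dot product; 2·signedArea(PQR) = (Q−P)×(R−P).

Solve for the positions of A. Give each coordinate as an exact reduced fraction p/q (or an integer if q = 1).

1. A_x = -1463/197  [D, C, A are collinear ∩ BA ⟂ DC]
2. A_y = -1767/197  [D, C, A are collinear ∩ BA ⟂ DC]
   → A = (-1463/197, -1767/197)

A = (-1463/197, -1767/197)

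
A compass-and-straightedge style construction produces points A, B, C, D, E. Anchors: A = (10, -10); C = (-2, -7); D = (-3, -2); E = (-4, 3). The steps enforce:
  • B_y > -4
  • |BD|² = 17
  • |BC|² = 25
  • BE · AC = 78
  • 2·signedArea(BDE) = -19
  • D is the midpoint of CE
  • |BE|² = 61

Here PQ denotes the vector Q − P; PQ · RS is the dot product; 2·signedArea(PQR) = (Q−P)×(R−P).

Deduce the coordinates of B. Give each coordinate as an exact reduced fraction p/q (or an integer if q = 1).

1. B_x = 1  [BE · AC = 78 ∩ 2·signedArea(BDE) = -19]
2. B_y = -3  [BE · AC = 78 ∩ 2·signedArea(BDE) = -19]
   → B = (1, -3)

B = (1, -3)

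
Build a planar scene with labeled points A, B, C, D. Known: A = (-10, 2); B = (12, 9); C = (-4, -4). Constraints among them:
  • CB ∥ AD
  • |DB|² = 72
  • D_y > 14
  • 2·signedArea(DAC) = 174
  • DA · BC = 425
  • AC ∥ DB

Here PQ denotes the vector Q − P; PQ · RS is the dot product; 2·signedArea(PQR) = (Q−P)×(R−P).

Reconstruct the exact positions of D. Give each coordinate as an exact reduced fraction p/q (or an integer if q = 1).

D = (6, 15)

1. D_x = 6  [AC ∥ DB ∩ CB ∥ AD]
2. D_y = 15  [AC ∥ DB ∩ CB ∥ AD]
   → D = (6, 15)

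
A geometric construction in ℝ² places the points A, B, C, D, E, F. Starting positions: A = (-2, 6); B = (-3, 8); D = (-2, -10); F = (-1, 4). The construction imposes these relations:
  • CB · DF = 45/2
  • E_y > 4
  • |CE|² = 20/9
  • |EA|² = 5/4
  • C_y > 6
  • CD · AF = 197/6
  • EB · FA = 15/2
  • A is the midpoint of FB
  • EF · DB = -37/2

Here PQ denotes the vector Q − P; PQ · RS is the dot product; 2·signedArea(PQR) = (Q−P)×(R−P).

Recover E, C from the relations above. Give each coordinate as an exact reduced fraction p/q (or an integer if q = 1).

1. E_x = -3/2  [EB · FA = 15/2 ∩ EF · DB = -37/2]
2. E_y = 5  [EB · FA = 15/2 ∩ EF · DB = -37/2]
   → E = (-3/2, 5)
3. C_x = -13/6  [CD · AF = 197/6 ∩ CB · DF = 45/2]
4. C_y = 19/3  [CD · AF = 197/6 ∩ CB · DF = 45/2]
   → C = (-13/6, 19/3)

C = (-13/6, 19/3)
E = (-3/2, 5)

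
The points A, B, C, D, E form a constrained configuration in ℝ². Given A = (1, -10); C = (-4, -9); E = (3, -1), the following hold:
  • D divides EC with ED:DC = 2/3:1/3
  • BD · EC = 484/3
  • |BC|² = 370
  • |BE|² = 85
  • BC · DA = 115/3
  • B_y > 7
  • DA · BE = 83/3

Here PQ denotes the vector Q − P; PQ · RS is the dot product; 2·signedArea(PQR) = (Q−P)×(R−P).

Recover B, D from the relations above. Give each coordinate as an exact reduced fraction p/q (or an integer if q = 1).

1. D_x = -5/3  [D divides EC with ED:DC = 2/3:1/3]
2. D_y = -19/3  [D divides EC with ED:DC = 2/3:1/3]
   → D = (-5/3, -19/3)
3. B_x = 5  [BC · DA = 115/3 ∩ BD · EC = 484/3]
4. B_y = 8  [BC · DA = 115/3 ∩ BD · EC = 484/3]
   → B = (5, 8)

B = (5, 8)
D = (-5/3, -19/3)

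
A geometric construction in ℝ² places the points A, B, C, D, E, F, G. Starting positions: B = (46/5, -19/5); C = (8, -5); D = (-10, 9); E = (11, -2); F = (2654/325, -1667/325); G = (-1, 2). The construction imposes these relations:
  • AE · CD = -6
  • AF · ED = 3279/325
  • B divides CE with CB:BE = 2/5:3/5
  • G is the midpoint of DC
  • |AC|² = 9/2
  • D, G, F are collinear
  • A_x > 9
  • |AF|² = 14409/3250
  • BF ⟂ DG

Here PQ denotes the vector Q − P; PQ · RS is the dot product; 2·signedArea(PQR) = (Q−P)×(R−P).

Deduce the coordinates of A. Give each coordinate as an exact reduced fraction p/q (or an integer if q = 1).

A = (19/2, -7/2)

1. A_x = 19/2  [AE · CD = -6 ∩ AF · ED = 3279/325]
2. A_y = -7/2  [AE · CD = -6 ∩ AF · ED = 3279/325]
   → A = (19/2, -7/2)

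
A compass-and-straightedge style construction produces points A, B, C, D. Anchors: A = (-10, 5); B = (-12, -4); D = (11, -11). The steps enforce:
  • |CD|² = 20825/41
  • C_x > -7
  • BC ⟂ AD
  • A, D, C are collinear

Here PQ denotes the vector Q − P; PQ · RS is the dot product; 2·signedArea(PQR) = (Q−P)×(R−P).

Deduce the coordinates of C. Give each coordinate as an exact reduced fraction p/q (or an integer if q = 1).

C = (-284/41, 109/41)

1. C_x = -284/41  [A, D, C are collinear ∩ BC ⟂ AD]
2. C_y = 109/41  [A, D, C are collinear ∩ BC ⟂ AD]
   → C = (-284/41, 109/41)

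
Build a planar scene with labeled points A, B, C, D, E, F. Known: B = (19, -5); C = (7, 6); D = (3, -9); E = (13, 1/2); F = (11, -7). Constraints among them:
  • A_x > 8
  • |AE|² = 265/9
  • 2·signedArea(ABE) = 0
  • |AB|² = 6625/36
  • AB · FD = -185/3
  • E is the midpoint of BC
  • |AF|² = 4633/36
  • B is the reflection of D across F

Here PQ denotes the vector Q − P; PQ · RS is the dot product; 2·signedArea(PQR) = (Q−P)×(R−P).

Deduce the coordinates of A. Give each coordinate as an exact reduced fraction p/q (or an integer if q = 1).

A = (9, 25/6)

1. A_x = 9  [2·signedArea(ABE) = 0 ∩ AB · FD = -185/3]
2. A_y = 25/6  [2·signedArea(ABE) = 0 ∩ AB · FD = -185/3]
   → A = (9, 25/6)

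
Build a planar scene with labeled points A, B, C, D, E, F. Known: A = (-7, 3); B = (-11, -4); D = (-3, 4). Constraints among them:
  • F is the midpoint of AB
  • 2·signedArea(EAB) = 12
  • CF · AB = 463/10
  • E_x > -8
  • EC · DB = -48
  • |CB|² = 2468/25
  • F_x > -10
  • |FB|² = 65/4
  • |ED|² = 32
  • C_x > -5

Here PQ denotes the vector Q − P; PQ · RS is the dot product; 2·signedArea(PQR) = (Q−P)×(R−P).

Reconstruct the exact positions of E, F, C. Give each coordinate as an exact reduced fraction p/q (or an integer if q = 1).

C = (-23/5, 18/5)
E = (-7, 0)
F = (-9, -1/2)

1. F_x = -9  [F is the midpoint of AB]
2. F_y = -1/2  [F is the midpoint of AB]
   → F = (-9, -1/2)
3. C_x = -23/5  [line 4·x + 7·y + -34/5 = 0 ∩ |CB|² = 2468/25]
4. C_y = 18/5  [line 4·x + 7·y + -34/5 = 0 ∩ |CB|² = 2468/25]
   → C = (-23/5, 18/5)
5. E_x = -7  [2·signedArea(EAB) = 12 ∩ EC · DB = -48]
6. E_y = 0  [2·signedArea(EAB) = 12 ∩ EC · DB = -48]
   → E = (-7, 0)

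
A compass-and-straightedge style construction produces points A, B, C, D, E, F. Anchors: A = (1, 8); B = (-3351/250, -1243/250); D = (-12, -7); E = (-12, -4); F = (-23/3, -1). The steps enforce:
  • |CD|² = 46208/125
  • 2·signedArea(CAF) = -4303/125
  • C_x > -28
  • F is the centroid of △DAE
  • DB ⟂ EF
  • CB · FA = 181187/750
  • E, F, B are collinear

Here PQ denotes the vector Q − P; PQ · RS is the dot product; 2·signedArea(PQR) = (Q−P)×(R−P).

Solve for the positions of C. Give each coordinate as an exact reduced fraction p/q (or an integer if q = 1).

1. C_x = -3476/125  [CB · FA = 181187/750 ∩ 2·signedArea(CAF) = -4303/125]
2. C_y = -2243/125  [CB · FA = 181187/750 ∩ 2·signedArea(CAF) = -4303/125]
   → C = (-3476/125, -2243/125)

C = (-3476/125, -2243/125)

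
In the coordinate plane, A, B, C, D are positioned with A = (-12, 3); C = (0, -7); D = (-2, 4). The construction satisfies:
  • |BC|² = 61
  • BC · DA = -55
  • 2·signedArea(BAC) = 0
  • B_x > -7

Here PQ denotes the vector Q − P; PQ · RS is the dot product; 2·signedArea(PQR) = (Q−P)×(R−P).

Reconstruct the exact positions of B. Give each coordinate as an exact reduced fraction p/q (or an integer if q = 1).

B = (-6, -2)

1. B_x = -6  [2·signedArea(BAC) = 0 ∩ BC · DA = -55]
2. B_y = -2  [2·signedArea(BAC) = 0 ∩ BC · DA = -55]
   → B = (-6, -2)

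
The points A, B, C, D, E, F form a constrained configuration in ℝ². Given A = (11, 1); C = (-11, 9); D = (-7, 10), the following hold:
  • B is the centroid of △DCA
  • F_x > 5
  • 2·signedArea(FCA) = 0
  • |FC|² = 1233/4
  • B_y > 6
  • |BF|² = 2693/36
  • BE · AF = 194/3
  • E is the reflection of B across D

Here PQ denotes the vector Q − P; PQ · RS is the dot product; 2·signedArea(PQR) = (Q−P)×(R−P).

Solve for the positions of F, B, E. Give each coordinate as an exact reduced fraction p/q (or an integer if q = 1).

B = (-7/3, 20/3)
E = (-35/3, 40/3)
F = (11/2, 3)

1. F_x = 11/2  [line 8·x + 22·y + -110 = 0 ∩ |FC|² = 1233/4]
2. F_y = 3  [line 8·x + 22·y + -110 = 0 ∩ |FC|² = 1233/4]
   → F = (11/2, 3)
3. B_x = -7/3  [B is the centroid of △DCA]
4. B_y = 20/3  [B is the centroid of △DCA]
   → B = (-7/3, 20/3)
5. E_x = -35/3  [E is the reflection of B across D]
6. E_y = 40/3  [E is the reflection of B across D]
   → E = (-35/3, 40/3)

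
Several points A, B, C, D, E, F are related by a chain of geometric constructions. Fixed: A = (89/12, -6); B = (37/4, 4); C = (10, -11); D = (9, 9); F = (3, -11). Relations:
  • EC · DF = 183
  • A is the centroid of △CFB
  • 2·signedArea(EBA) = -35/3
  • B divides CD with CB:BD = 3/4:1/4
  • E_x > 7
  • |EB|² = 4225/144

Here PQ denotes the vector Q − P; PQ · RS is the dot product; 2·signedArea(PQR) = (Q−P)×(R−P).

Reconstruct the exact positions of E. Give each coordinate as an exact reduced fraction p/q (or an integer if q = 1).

E = (43/6, -1)

1. E_x = 43/6  [2·signedArea(EBA) = -35/3 ∩ EC · DF = 183]
2. E_y = -1  [2·signedArea(EBA) = -35/3 ∩ EC · DF = 183]
   → E = (43/6, -1)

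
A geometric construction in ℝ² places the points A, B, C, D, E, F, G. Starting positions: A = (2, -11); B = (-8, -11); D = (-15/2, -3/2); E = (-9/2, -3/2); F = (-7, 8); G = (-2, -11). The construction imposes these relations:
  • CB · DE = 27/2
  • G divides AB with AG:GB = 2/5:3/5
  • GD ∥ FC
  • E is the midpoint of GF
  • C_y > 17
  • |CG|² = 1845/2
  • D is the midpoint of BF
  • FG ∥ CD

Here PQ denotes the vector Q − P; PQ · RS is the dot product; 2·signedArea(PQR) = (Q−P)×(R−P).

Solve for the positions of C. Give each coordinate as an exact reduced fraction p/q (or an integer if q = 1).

1. C_x = -25/2  [FG ∥ CD ∩ GD ∥ FC]
2. C_y = 35/2  [FG ∥ CD ∩ GD ∥ FC]
   → C = (-25/2, 35/2)

C = (-25/2, 35/2)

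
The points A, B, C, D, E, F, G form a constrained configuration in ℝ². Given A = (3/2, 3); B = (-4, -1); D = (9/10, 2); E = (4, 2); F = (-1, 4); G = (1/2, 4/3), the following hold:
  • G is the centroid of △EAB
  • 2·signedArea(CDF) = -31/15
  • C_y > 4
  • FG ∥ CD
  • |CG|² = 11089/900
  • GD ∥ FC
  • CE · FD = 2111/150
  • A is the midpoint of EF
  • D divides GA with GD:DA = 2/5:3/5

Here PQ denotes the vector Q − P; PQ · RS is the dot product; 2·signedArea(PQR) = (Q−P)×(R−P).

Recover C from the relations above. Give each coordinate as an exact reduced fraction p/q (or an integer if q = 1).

C = (-3/5, 14/3)

1. C_x = -3/5  [FG ∥ CD ∩ GD ∥ FC]
2. C_y = 14/3  [FG ∥ CD ∩ GD ∥ FC]
   → C = (-3/5, 14/3)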